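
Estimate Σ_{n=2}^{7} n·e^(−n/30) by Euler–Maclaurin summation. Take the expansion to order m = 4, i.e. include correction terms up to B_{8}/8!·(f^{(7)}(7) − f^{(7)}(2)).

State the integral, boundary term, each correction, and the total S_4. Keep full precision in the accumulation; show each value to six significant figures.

S_4 ≈ 22.7742

∫_2^7 x·e^(−x/30) dx evaluates to 19.0893.
½[f(2) + f(7)] = ½[1.87101 + 5.54323] = 3.70712.
Running total after boundary: 22.7964.
Correction k=1: B_{2}/2! · (f^{(1)}(7) − f^{(1)}(2)) = 1/12 · (0.607115 − 0.873140) = -0.0221687.
Partial sum through k=1: 22.7742.
Correction k=2: B_{4}/4! · (f^{(3)}(7) − f^{(3)}(2)) = −1/720 · (0.00243433 − 0.00304906) = 8.53795e-07.
Partial sum through k=2: 22.7742.
Correction k=3: B_{6}/6! · (f^{(5)}(7) − f^{(5)}(2)) = 1/30240 · (4.66009e-06 − 5.69774e-06) = -3.43137e-11.
Partial sum through k=3: 22.7742.
Correction k=4: B_{8}/8! · (f^{(7)}(7) − f^{(7)}(2)) = −1/1209600 · (7.35042e-09 − 8.89737e-09) = 1.27890e-15.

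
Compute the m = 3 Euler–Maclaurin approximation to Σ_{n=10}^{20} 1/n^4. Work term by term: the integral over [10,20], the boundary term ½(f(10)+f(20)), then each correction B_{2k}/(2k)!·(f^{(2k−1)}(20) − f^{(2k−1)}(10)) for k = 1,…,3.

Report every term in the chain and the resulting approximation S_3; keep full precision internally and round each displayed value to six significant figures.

S_3 ≈ 0.000348005

Integral: ∫_10^20 1/x^4 dx = 0.000291667.
Boundary: ½(f(10) + f(20)) = ½(0.000100000 + 6.25000e-06) = 5.31250e-05.
So far: 0.000344792.
Order-1 term: 1/12 · (-1.25000e-06 − (-4.00000e-05)) = 3.22917e-06.
Running total after k=1: 0.000348021.
Order-2 term: −1/720 · (-9.37500e-08 − (-1.20000e-05)) = -1.65365e-08.
Running total after k=2: 0.000348004.
Order-3 term: 1/30240 · (-1.31250e-08 − (-6.72000e-06)) = 2.21788e-10.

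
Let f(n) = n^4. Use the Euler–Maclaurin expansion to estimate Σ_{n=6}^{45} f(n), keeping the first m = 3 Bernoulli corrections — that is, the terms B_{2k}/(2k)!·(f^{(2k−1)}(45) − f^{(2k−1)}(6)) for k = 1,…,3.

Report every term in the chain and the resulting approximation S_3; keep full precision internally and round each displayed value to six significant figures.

S_3 ≈ 3.89853e+07

Integral: ∫_6^45 x^4 dx = 3.69041e+07.
½[f(6) + f(45)] = ½[1296.00 + 4.10062e+06] = 2.05096e+06.
So far: 3.89550e+07.
k=1: B_{2}/(2)! × [f^{(1)}(45) − f^{(1)}(6)] = 1/12 × (364500 − 864.000) = 30303.0.
Partial sum through k=1: 3.89853e+07.
k=2: B_{4}/(4)! × [f^{(3)}(45) − f^{(3)}(6)] = −1/720 × (1080.00 − 144.000) = -1.30000.
Partial sum through k=2: 3.89853e+07.
k=3: B_{6}/(6)! × [f^{(5)}(45) − f^{(5)}(6)] = 1/30240 × (0.00000 − 0.00000) = 0.00000.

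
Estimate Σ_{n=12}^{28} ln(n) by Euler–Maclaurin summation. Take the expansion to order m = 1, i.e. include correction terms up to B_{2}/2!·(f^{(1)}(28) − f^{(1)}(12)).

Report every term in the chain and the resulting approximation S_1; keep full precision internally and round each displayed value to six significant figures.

Integral: ∫_12^28 ln(x) dx = 47.4828.
Endpoint term: (f(12) + f(28))/2 = (2.48491 + 3.33220)/2 = 2.90856.
So far: 50.3914.
Correction k=1: B_{2}/2! · (f^{(1)}(28) − f^{(1)}(12)) = 1/12 · (0.0357143 − 0.0833333) = -0.00396825.

S_1 ≈ 50.3874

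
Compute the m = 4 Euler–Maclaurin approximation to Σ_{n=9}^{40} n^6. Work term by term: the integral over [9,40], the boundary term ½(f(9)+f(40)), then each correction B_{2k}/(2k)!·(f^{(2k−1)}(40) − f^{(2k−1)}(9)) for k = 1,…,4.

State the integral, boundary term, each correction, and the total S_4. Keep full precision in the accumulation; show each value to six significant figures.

S_4 ≈ 2.55045e+10

∫_9^40 x^6 dx evaluates to 2.34050e+10.
½[f(9) + f(40)] = ½[531441 + 4.09600e+09] = 2.04827e+09.
Running total after boundary: 2.54533e+10.
k=1: B_{2}/(2)! × [f^{(1)}(40) − f^{(1)}(9)] = 1/12 × (6.14400e+08 − 354294) = 5.11705e+07.
Partial sum through k=1: 2.55045e+10.
k=2: B_{4}/(4)! × [f^{(3)}(40) − f^{(3)}(9)] = −1/720 × (7.68000e+06 − 87480.0) = -10545.2.
Partial sum through k=2: 2.55045e+10.
k=3: B_{6}/(6)! × [f^{(5)}(40) − f^{(5)}(9)] = 1/30240 × (28800.0 − 6480.00) = 0.738095.
Partial sum through k=3: 2.55045e+10.
k=4: B_{8}/(8)! × [f^{(7)}(40) − f^{(7)}(9)] = −1/1209600 × (0.00000 − 0.00000) = 0.00000.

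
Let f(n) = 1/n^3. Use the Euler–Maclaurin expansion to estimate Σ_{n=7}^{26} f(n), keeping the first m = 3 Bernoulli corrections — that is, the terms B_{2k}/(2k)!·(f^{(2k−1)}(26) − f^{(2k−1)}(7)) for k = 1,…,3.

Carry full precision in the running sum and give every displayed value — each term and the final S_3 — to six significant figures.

S_3 ≈ 0.0110535

Integral: ∫_7^26 1/x^3 dx = 0.00946444.
Boundary: ½(f(7) + f(26)) = ½(0.00291545 + 5.68958e-05) = 0.00148617.
Integral + boundary = 0.0109506.
k=1: B_{2}/(2)! × [f^{(1)}(26) − f^{(1)}(7)] = 1/12 × (-6.56490e-06 − (-0.00124948)) = 0.000103576.
Running total after k=1: 0.0110542.
k=2: B_{4}/(4)! × [f^{(3)}(26) − f^{(3)}(7)] = −1/720 × (-1.94228e-07 − (-0.000509992)) = -7.08052e-07.
Running total after k=2: 0.0110535.
k=3: B_{6}/(6)! × [f^{(5)}(26) − f^{(5)}(7)] = 1/30240 × (-1.20674e-08 − (-0.000437136)) = 1.44551e-08.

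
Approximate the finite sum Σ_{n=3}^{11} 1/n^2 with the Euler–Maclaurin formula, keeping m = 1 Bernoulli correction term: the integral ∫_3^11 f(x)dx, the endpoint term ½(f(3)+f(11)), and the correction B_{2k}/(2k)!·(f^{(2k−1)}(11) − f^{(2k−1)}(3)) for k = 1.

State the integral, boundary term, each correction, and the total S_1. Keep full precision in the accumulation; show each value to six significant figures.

S_1 ≈ 0.308160

Integral: ∫_3^11 1/x^2 dx = 0.242424.
Boundary: ½(f(3) + f(11)) = ½(0.111111 + 0.00826446) = 0.0596878.
Running total after boundary: 0.302112.
Order-1 term: 1/12 · (-0.00150263 − (-0.0740741)) = 0.00604762.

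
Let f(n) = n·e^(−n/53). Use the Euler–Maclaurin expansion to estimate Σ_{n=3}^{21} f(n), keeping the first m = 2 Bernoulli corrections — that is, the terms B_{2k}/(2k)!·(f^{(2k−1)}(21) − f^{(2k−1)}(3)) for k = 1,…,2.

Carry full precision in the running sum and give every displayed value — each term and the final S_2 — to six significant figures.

S_2 ≈ 174.174

∫_3^21 x·e^(−x/53) dx evaluates to 165.732.
Endpoint term: (f(3) + f(21))/2 = (2.83491 + 14.1299)/2 = 8.48242.
Integral + boundary = 174.214.
Order-1 term: 1/12 · (0.406252 − 0.891480) = -0.0404357.
Partial sum through k=1: 174.174.
Order-2 term: −1/720 · (0.000623695 − 0.000990180) = 5.09007e-07.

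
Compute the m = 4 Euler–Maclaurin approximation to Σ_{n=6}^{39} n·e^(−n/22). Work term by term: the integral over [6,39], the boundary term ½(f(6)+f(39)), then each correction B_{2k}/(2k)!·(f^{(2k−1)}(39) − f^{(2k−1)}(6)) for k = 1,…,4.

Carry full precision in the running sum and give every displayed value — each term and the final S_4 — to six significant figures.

S_4 ≈ 246.536

∫_6^39 x·e^(−x/22) dx evaluates to 240.997.
Boundary: ½(f(6) + f(39)) = ½(4.56780 + 6.62489) = 5.59635.
Running total after boundary: 246.593.
k=1: B_{2}/(2)! × [f^{(1)}(39) − f^{(1)}(6)] = 1/12 × (-0.131262 − 0.553673) = -0.0570780.
Running total after k=1: 246.536.
k=2: B_{4}/(4)! × [f^{(3)}(39) − f^{(3)}(6)] = −1/720 × (0.000430735 − 0.00428982) = 5.35984e-06.
Running total after k=2: 246.536.
k=3: B_{6}/(6)! × [f^{(5)}(39) − f^{(5)}(6)] = 1/30240 × (2.34023e-06 − 1.53630e-05) = -4.30647e-10.
Running total after k=3: 246.536.
k=4: B_{8}/(8)! × [f^{(7)}(39) − f^{(7)}(6)] = −1/1209600 × (7.83165e-09 − 4.51709e-08) = 3.08691e-14.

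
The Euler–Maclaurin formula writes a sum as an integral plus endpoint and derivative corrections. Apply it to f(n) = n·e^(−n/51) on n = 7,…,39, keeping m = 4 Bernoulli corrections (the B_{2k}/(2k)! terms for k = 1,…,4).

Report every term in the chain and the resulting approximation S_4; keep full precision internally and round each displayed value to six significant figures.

S_4 ≈ 454.194

Integral: ∫_7^39 x·e^(−x/51) dx = 442.120.
Endpoint term: (f(7) + f(39))/2 = (6.10224 + 18.1534)/2 = 12.1278.
Running total after boundary: 454.247.
Correction k=1: B_{2}/2! · (f^{(1)}(39) − f^{(1)}(7)) = 1/12 · (0.109523 − 0.752096) = -0.0535478.
Partial sum through k=1: 454.194.
Correction k=2: B_{4}/4! · (f^{(3)}(39) − f^{(3)}(7)) = −1/720 · (0.000400025 − 0.000959474) = 7.77013e-07.
Partial sum through k=2: 454.194.
Correction k=3: B_{6}/6! · (f^{(5)}(39) − f^{(5)}(7)) = 1/30240 · (2.91404e-07 − 6.26602e-07) = -1.10846e-11.
Partial sum through k=3: 454.194.
Correction k=4: B_{8}/8! · (f^{(7)}(39) − f^{(7)}(7)) = −1/1209600 · (1.64941e-10 − 3.39991e-10) = 1.44718e-16.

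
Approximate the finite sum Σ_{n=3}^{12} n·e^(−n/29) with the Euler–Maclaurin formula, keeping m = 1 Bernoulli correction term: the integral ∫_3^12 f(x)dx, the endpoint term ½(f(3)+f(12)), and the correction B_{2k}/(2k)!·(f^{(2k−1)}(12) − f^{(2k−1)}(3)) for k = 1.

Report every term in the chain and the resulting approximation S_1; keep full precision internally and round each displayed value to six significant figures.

S_1 ≈ 55.9902

Integral: ∫_3^12 x·e^(−x/29) dx = 50.7059.
½[f(3) + f(12)] = ½[2.70517 + 7.93365] = 5.31941.
Integral + boundary = 56.0253.
k=1: B_{2}/(2)! × [f^{(1)}(12) − f^{(1)}(3)] = 1/12 × (0.387563 − 0.808441) = -0.0350731.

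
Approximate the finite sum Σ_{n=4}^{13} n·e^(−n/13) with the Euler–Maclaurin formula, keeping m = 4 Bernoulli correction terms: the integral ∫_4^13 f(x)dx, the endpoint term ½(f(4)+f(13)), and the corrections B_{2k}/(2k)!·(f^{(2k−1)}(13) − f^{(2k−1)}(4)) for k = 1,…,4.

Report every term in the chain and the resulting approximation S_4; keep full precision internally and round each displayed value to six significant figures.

Integral: ∫_4^13 x·e^(−x/13) dx = 38.1230.
Boundary: ½(f(4) + f(13)) = ½(2.94057 + 4.78243) = 3.86150.
So far: 41.9845.
Order-1 term: 1/12 · (0.00000 − 0.508944) = -0.0424120.
Running total after k=1: 41.9421.
Order-2 term: −1/720 · (0.00435360 − 0.0117114) = 1.02192e-05.
Running total after k=2: 41.9421.
Order-3 term: 1/30240 · (5.15219e-05 − 0.000120777) = -2.29018e-09.
Running total after k=3: 41.9421.
Order-4 term: −1/1209600 · (4.57295e-07 − 1.01926e-06) = 4.64591e-13.

S_4 ≈ 41.9421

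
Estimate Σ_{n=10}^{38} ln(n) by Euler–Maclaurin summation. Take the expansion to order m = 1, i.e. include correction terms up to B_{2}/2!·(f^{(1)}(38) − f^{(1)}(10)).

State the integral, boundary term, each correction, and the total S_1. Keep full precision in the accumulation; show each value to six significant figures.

S_1 ≈ 90.1664

Integral: ∫_10^38 ln(x) dx = 87.2024.
Boundary: ½(f(10) + f(38)) = ½(2.30259 + 3.63759) = 2.97009.
So far: 90.1725.
Order-1 term: 1/12 · (0.0263158 − 0.100000) = -0.00614035.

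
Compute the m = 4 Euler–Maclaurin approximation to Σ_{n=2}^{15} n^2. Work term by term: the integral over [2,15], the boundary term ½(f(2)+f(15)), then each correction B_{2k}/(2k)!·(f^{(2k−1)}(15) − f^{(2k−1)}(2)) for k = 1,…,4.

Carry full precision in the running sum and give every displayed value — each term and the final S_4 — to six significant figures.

Integral: ∫_2^15 x^2 dx = 1122.33.
½[f(2) + f(15)] = ½[4.00000 + 225.000] = 114.500.
So far: 1236.83.
Order-1 term: 1/12 · (30.0000 − 4.00000) = 2.16667.
After k=1: 1239.00.
Order-2 term: −1/720 · (0.00000 − 0.00000) = 0.00000.
After k=2: 1239.00.
Order-3 term: 1/30240 · (0.00000 − 0.00000) = 0.00000.
After k=3: 1239.00.
Order-4 term: −1/1209600 · (0.00000 − 0.00000) = 0.00000.

S_4 ≈ 1239.00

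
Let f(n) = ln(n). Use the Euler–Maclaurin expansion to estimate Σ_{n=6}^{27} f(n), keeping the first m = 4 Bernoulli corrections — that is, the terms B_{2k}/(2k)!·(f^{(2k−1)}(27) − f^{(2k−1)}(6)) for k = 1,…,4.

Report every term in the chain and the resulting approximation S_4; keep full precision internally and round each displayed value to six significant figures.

S_4 ≈ 59.7700

∫_6^27 ln(x) dx evaluates to 57.2370.
Boundary: ½(f(6) + f(27)) = ½(1.79176 + 3.29584) = 2.54380.
So far: 59.7808.
Correction k=1: B_{2}/2! · (f^{(1)}(27) − f^{(1)}(6)) = 1/12 · (0.0370370 − 0.166667) = -0.0108025.
After k=1: 59.7700.
Correction k=2: B_{4}/4! · (f^{(3)}(27) − f^{(3)}(6)) = −1/720 · (0.000101611 − 0.00925926) = 1.27190e-05.
After k=2: 59.7700.
Correction k=3: B_{6}/6! · (f^{(5)}(27) − f^{(5)}(6)) = 1/30240 · (1.67260e-06 − 0.00308642) = -1.02009e-07.
After k=3: 59.7700.
Correction k=4: B_{8}/8! · (f^{(7)}(27) − f^{(7)}(6)) = −1/1209600 · (6.88313e-08 − 0.00257202) = 2.12628e-09.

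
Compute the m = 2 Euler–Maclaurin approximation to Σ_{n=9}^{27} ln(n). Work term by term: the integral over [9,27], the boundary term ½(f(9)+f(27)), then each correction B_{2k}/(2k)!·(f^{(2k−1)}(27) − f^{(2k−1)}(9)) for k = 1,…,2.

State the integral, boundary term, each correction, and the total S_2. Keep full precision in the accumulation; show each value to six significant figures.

S_2 ≈ 53.9529

∫_9^27 ln(x) dx evaluates to 51.2126.
½[f(9) + f(27)] = ½[2.19722 + 3.29584] = 2.74653.
So far: 53.9591.
k=1: B_{2}/(2)! × [f^{(1)}(27) − f^{(1)}(9)] = 1/12 × (0.0370370 − 0.111111) = -0.00617284.
Partial sum through k=1: 53.9529.
k=2: B_{4}/(4)! × [f^{(3)}(27) − f^{(3)}(9)] = −1/720 × (0.000101611 − 0.00274348) = 3.66927e-06.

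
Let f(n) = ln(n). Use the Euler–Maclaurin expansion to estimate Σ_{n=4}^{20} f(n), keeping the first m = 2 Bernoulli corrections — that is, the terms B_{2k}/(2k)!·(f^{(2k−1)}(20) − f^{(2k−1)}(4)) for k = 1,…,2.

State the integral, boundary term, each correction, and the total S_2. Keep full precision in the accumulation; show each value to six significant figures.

S_2 ≈ 40.5439

Integral: ∫_4^20 ln(x) dx = 38.3695.
Endpoint term: (f(4) + f(20))/2 = (1.38629 + 2.99573)/2 = 2.19101.
Integral + boundary = 40.5605.
Correction k=1: B_{2}/2! · (f^{(1)}(20) − f^{(1)}(4)) = 1/12 · (0.0500000 − 0.250000) = -0.0166667.
After k=1: 40.5438.
Correction k=2: B_{4}/4! · (f^{(3)}(20) − f^{(3)}(4)) = −1/720 · (0.000250000 − 0.0312500) = 4.30556e-05.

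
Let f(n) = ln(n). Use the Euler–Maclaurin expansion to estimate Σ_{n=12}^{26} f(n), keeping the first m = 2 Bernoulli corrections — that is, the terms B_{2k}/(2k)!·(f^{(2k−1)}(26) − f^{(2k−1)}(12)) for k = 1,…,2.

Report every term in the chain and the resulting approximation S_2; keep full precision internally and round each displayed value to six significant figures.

Integral: ∫_12^26 ln(x) dx = 40.8916.
½[f(12) + f(26)] = ½[2.48491 + 3.25810] = 2.87150.
Integral + boundary = 43.7631.
k=1: B_{2}/(2)! × [f^{(1)}(26) − f^{(1)}(12)] = 1/12 × (0.0384615 − 0.0833333) = -0.00373932.
After k=1: 43.7594.
k=2: B_{4}/(4)! × [f^{(3)}(26) − f^{(3)}(12)] = −1/720 × (0.000113792 − 0.00115741) = 1.44947e-06.

S_2 ≈ 43.7594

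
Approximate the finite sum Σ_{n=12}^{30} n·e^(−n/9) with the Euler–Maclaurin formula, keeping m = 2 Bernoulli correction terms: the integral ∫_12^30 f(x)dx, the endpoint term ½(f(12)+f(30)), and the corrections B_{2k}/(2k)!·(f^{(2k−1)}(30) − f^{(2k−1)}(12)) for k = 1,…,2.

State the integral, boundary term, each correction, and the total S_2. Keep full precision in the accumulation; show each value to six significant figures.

Integral: ∫_12^30 x·e^(−x/9) dx = 37.2983.
Endpoint term: (f(12) + f(30))/2 = (3.16317 + 1.07022)/2 = 2.11669.
So far: 39.4150.
k=1: B_{2}/(2)! × [f^{(1)}(30) − f^{(1)}(12)] = 1/12 × (-0.0832393 − (-0.0878657)) = 0.000385533.
Partial sum through k=1: 39.4154.
k=2: B_{4}/(4)! × [f^{(3)}(30) − f^{(3)}(12)] = −1/720 × (-0.000146807 − 0.00542381) = 7.73697e-06.

S_2 ≈ 39.4154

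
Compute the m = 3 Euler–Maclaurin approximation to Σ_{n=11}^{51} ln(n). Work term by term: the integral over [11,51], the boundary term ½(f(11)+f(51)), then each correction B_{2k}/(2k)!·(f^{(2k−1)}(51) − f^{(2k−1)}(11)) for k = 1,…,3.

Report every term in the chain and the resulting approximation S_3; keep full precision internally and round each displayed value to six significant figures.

S_3 ≈ 137.305

∫_11^51 ln(x) dx evaluates to 134.146.
Boundary: ½(f(11) + f(51)) = ½(2.39790 + 3.93183) = 3.16486.
So far: 137.311.
k=1: B_{2}/(2)! × [f^{(1)}(51) − f^{(1)}(11)] = 1/12 × (0.0196078 − 0.0909091) = -0.00594177.
Partial sum through k=1: 137.305.
k=2: B_{4}/(4)! × [f^{(3)}(51) − f^{(3)}(11)] = −1/720 × (1.50772e-05 − 0.00150263) = 2.06605e-06.
Partial sum through k=2: 137.305.
k=3: B_{6}/(6)! × [f^{(5)}(51) − f^{(5)}(11)] = 1/30240 × (6.95601e-08 − 0.000149021) = -4.92565e-09.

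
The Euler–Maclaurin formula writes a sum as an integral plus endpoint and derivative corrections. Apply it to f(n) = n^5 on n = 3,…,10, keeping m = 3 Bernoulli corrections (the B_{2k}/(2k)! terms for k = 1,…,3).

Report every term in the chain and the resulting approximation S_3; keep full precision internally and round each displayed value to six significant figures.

S_3 ≈ 220792

The integral term ∫_3^10 x^5 dx = 166545.
Boundary: ½(f(3) + f(10)) = ½(243.000 + 100000) = 50121.5.
So far: 216667.
Order-1 term: 1/12 · (50000.0 − 405.000) = 4132.92.
After k=1: 220800.
Order-2 term: −1/720 · (6000.00 − 540.000) = -7.58333.
After k=2: 220792.
Order-3 term: 1/30240 · (120.000 − 120.000) = 0.00000.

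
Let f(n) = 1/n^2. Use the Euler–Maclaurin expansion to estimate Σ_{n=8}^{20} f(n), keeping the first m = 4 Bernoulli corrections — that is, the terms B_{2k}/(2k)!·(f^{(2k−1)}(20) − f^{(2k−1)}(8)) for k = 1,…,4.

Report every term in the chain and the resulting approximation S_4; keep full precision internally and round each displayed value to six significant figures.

Integral: ∫_8^20 1/x^2 dx = 0.0750000.
Endpoint term: (f(8) + f(20))/2 = (0.0156250 + 0.00250000)/2 = 0.00906250.
So far: 0.0840625.
Order-1 term: 1/12 · (-0.000250000 − (-0.00390625)) = 0.000304687.
Running total after k=1: 0.0843672.
Order-2 term: −1/720 · (-7.50000e-06 − (-0.000732422)) = -1.00684e-06.
Running total after k=2: 0.0843662.
Order-3 term: 1/30240 · (-5.62500e-07 − (-0.000343323)) = 1.13347e-08.
Running total after k=3: 0.0843662.
Order-4 term: −1/1209600 · (-7.87500e-08 − (-0.000300407)) = -2.48288e-10.

S_4 ≈ 0.0843662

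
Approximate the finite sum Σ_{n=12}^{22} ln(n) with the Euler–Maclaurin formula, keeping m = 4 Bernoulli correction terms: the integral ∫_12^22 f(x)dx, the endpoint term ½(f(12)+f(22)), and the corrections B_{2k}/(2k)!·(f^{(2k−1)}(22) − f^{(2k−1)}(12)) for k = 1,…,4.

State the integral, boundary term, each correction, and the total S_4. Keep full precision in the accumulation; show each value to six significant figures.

S_4 ≈ 30.9689

Integral: ∫_12^22 ln(x) dx = 28.1841.
Boundary: ½(f(12) + f(22)) = ½(2.48491 + 3.09104) = 2.78797.
Integral + boundary = 30.9720.
k=1: B_{2}/(2)! × [f^{(1)}(22) − f^{(1)}(12)] = 1/12 × (0.0454545 − 0.0833333) = -0.00315657.
Partial sum through k=1: 30.9689.
k=2: B_{4}/(4)! × [f^{(3)}(22) − f^{(3)}(12)] = −1/720 × (0.000187829 − 0.00115741) = 1.34664e-06.
Partial sum through k=2: 30.9689.
k=3: B_{6}/(6)! × [f^{(5)}(22) − f^{(5)}(12)] = 1/30240 × (4.65691e-06 − 9.64506e-05) = -3.03551e-09.
Partial sum through k=3: 30.9689.
k=4: B_{8}/(8)! × [f^{(7)}(22) − f^{(7)}(12)] = −1/1209600 × (2.88651e-07 − 2.00939e-05) = 1.63734e-11.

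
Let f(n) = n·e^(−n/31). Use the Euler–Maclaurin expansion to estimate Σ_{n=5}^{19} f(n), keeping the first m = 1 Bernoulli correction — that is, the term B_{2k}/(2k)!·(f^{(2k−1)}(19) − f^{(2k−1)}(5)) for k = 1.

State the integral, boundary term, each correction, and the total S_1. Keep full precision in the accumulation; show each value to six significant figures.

S_1 ≈ 117.246

∫_5^19 x·e^(−x/31) dx evaluates to 110.014.
Endpoint term: (f(5) + f(19))/2 = (4.25522 + 10.2937)/2 = 7.27448.
Running total after boundary: 117.288.
Correction k=1: B_{2}/2! · (f^{(1)}(19) − f^{(1)}(5)) = 1/12 · (0.209720 − 0.713780) = -0.0420050.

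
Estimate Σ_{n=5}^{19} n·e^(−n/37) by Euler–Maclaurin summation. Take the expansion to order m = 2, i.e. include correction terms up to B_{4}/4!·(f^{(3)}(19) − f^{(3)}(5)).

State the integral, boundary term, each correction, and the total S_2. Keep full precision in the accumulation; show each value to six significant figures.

∫_5^19 x·e^(−x/37) dx evaluates to 117.708.
Boundary: ½(f(5) + f(19)) = ½(4.36799 + 11.3694) = 7.86869.
So far: 125.577.
Correction k=1: B_{2}/2! · (f^{(1)}(19) − f^{(1)}(5)) = 1/12 · (0.291108 − 0.755544) = -0.0387030.
Partial sum through k=1: 125.538.
Correction k=2: B_{4}/4! · (f^{(3)}(19) − f^{(3)}(5)) = −1/720 · (0.00108684 − 0.00182815) = 1.02960e-06.

S_2 ≈ 125.538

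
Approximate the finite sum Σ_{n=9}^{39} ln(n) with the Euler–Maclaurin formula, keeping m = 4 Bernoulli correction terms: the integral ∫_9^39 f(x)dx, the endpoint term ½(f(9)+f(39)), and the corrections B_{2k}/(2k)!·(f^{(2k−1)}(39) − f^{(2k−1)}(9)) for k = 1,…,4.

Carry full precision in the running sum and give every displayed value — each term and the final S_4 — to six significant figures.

S_4 ≈ 96.0272

Integral: ∫_9^39 ln(x) dx = 93.1039.
Endpoint term: (f(9) + f(39))/2 = (2.19722 + 3.66356)/2 = 2.93039.
Integral + boundary = 96.0343.
k=1: B_{2}/(2)! × [f^{(1)}(39) − f^{(1)}(9)] = 1/12 × (0.0256410 − 0.111111) = -0.00712251.
After k=1: 96.0272.
k=2: B_{4}/(4)! × [f^{(3)}(39) − f^{(3)}(9)] = −1/720 × (3.37160e-05 − 0.00274348) = 3.76357e-06.
After k=2: 96.0272.
k=3: B_{6}/(6)! × [f^{(5)}(39) − f^{(5)}(9)] = 1/30240 × (2.66004e-07 − 0.000406442) = -1.34317e-08.
After k=3: 96.0272.
k=4: B_{8}/(8)! × [f^{(7)}(39) − f^{(7)}(9)] = −1/1209600 × (5.24663e-09 − 0.000150534) = 1.24445e-10.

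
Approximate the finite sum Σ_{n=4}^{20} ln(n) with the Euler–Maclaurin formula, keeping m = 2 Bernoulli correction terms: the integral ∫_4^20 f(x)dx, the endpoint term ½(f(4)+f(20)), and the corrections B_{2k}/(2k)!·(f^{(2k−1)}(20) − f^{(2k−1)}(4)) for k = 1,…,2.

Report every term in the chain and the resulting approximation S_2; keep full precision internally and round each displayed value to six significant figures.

S_2 ≈ 40.5439

∫_4^20 ln(x) dx evaluates to 38.3695.
½[f(4) + f(20)] = ½[1.38629 + 2.99573] = 2.19101.
Integral + boundary = 40.5605.
k=1: B_{2}/(2)! × [f^{(1)}(20) − f^{(1)}(4)] = 1/12 × (0.0500000 − 0.250000) = -0.0166667.
Partial sum through k=1: 40.5438.
k=2: B_{4}/(4)! × [f^{(3)}(20) − f^{(3)}(4)] = −1/720 × (0.000250000 − 0.0312500) = 4.30556e-05.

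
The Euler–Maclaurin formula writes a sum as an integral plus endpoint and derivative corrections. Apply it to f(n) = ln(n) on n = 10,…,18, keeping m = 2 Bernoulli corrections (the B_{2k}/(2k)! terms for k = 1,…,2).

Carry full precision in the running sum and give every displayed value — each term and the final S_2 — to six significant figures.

S_2 ≈ 23.5936

∫_10^18 ln(x) dx evaluates to 21.0008.
Boundary: ½(f(10) + f(18)) = ½(2.30259 + 2.89037) = 2.59648.
Integral + boundary = 23.5973.
Correction k=1: B_{2}/2! · (f^{(1)}(18) − f^{(1)}(10)) = 1/12 · (0.0555556 − 0.100000) = -0.00370370.
Running total after k=1: 23.5936.
Correction k=2: B_{4}/4! · (f^{(3)}(18) − f^{(3)}(10)) = −1/720 · (0.000342936 − 0.00200000) = 2.30148e-06.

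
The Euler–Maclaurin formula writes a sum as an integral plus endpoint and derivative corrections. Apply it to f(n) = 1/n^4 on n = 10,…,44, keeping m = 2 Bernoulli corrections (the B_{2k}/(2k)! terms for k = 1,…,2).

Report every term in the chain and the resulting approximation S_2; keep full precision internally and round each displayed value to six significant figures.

The integral term ∫_10^44 1/x^4 dx = 0.000329420.
½[f(10) + f(44)] = ½[0.000100000 + 2.66802e-07] = 5.01334e-05.
Running total after boundary: 0.000379554.
Order-1 term: 1/12 · (-2.42547e-08 − (-4.00000e-05)) = 3.33131e-06.
Running total after k=1: 0.000382885.
Order-2 term: −1/720 · (-3.75848e-10 − (-1.20000e-05)) = -1.66661e-08.

S_2 ≈ 0.000382868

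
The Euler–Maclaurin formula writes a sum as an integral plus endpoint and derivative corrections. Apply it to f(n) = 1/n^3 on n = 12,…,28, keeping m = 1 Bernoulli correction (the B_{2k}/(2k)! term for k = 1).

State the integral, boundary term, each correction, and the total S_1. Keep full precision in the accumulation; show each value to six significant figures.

S_1 ≈ 0.00315825

∫_12^28 1/x^3 dx evaluates to 0.00283447.
Boundary: ½(f(12) + f(28)) = ½(0.000578704 + 4.55539e-05) = 0.000312129.
So far: 0.00314660.
k=1: B_{2}/(2)! × [f^{(1)}(28) − f^{(1)}(12)] = 1/12 × (-4.88078e-06 − (-0.000144676)) = 1.16496e-05.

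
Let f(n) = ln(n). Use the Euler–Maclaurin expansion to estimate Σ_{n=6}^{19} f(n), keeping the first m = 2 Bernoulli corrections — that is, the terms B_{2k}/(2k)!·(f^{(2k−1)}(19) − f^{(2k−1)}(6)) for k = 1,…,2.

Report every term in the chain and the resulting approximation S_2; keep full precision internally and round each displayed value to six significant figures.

Integral: ∫_6^19 ln(x) dx = 32.1938.
Boundary: ½(f(6) + f(19)) = ½(1.79176 + 2.94444) = 2.36810.
Integral + boundary = 34.5619.
Order-1 term: 1/12 · (0.0526316 − 0.166667) = -0.00950292.
Partial sum through k=1: 34.5524.
Order-2 term: −1/720 · (0.000291588 − 0.00925926) = 1.24551e-05.

S_2 ≈ 34.5524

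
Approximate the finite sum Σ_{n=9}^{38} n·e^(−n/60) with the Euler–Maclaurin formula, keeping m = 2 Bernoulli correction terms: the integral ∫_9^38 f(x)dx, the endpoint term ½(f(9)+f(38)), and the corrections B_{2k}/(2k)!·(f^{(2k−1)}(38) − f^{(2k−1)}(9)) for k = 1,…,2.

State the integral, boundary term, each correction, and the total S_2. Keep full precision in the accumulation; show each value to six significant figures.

S_2 ≈ 456.027

∫_9^38 x·e^(−x/60) dx evaluates to 442.113.
Boundary: ½(f(9) + f(38)) = ½(7.74637 + 20.1711) = 13.9588.
So far: 456.071.
Correction k=1: B_{2}/2! · (f^{(1)}(38) − f^{(1)}(9)) = 1/12 · (0.194634 − 0.731602) = -0.0447473.
Running total after k=1: 456.027.
Correction k=2: B_{4}/4! · (f^{(3)}(38) − f^{(3)}(9)) = −1/720 · (0.000348965 − 0.000681394) = 4.61707e-07.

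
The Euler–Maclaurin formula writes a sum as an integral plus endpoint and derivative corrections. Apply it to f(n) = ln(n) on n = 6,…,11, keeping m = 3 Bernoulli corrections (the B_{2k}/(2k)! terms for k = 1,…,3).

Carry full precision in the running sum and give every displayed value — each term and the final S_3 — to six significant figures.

The integral term ∫_6^11 ln(x) dx = 10.6263.
Endpoint term: (f(6) + f(11))/2 = (1.79176 + 2.39790)/2 = 2.09483.
Integral + boundary = 12.7211.
k=1: B_{2}/(2)! × [f^{(1)}(11) − f^{(1)}(6)] = 1/12 × (0.0909091 − 0.166667) = -0.00631313.
After k=1: 12.7148.
k=2: B_{4}/(4)! × [f^{(3)}(11) − f^{(3)}(6)] = −1/720 × (0.00150263 − 0.00925926) = 1.07731e-05.
After k=2: 12.7148.
k=3: B_{6}/(6)! × [f^{(5)}(11) − f^{(5)}(6)] = 1/30240 × (0.000149021 − 0.00308642) = -9.71362e-08.

S_3 ≈ 12.7148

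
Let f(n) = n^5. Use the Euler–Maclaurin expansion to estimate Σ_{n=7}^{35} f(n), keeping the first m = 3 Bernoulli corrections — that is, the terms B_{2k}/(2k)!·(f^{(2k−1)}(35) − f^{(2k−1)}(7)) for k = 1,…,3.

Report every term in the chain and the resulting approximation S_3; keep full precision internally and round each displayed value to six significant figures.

Integral: ∫_7^35 x^5 dx = 3.06358e+08.
Endpoint term: (f(7) + f(35))/2 = (16807.0 + 5.25219e+07)/2 = 2.62693e+07.
Integral + boundary = 3.32627e+08.
Order-1 term: 1/12 · (7.50312e+06 − 12005.0) = 624260.
Partial sum through k=1: 3.33252e+08.
Order-2 term: −1/720 · (73500.0 − 2940.00) = -98.0000.
Partial sum through k=2: 3.33251e+08.
Order-3 term: 1/30240 · (120.000 − 120.000) = 0.00000.

S_3 ≈ 3.33251e+08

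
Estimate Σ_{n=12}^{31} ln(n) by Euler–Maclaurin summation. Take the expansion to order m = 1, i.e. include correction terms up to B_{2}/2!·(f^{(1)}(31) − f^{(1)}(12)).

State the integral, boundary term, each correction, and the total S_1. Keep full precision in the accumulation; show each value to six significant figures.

S_1 ≈ 60.5899

The integral term ∫_12^31 ln(x) dx = 57.6347.
½[f(12) + f(31)] = ½[2.48491 + 3.43399] = 2.95945.
So far: 60.5942.
k=1: B_{2}/(2)! × [f^{(1)}(31) − f^{(1)}(12)] = 1/12 × (0.0322581 − 0.0833333) = -0.00425627.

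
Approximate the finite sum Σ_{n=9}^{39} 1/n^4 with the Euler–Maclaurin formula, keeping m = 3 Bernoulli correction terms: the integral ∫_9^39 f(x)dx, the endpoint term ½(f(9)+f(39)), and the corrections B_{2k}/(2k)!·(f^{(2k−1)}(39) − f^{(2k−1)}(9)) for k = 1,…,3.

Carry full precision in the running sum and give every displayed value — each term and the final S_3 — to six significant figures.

The integral term ∫_9^39 1/x^4 dx = 0.000451628.
Endpoint term: (f(9) + f(39))/2 = (0.000152416 + 4.32257e-07)/2 = 7.64240e-05.
So far: 0.000528052.
Correction k=1: B_{2}/2! · (f^{(1)}(39) − f^{(1)}(9)) = 1/12 · (-4.43340e-08 − (-6.77404e-05)) = 5.64133e-06.
Running total after k=1: 0.000533693.
Correction k=2: B_{4}/4! · (f^{(3)}(39) − f^{(3)}(9)) = −1/720 · (-8.74438e-10 − (-2.50890e-05)) = -3.48446e-08.
Running total after k=2: 0.000533659.
Correction k=3: B_{6}/6! · (f^{(5)}(39) − f^{(5)}(9)) = 1/30240 · (-3.21950e-11 − (-1.73455e-05)) = 5.73593e-10.

S_3 ≈ 0.000533659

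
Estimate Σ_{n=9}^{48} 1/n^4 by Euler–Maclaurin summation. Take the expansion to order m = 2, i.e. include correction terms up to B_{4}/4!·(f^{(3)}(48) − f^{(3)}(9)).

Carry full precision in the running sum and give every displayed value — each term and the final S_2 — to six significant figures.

Integral: ∫_9^48 1/x^4 dx = 0.000454233.
½[f(9) + f(48)] = ½[0.000152416 + 1.88380e-07] = 7.63021e-05.
Integral + boundary = 0.000530535.
Correction k=1: B_{2}/2! · (f^{(1)}(48) − f^{(1)}(9)) = 1/12 · (-1.56983e-08 − (-6.77404e-05)) = 5.64372e-06.
After k=1: 0.000536179.
Correction k=2: B_{4}/4! · (f^{(3)}(48) − f^{(3)}(9)) = −1/720 · (-2.04406e-10 − (-2.50890e-05)) = -3.48456e-08.

S_2 ≈ 0.000536144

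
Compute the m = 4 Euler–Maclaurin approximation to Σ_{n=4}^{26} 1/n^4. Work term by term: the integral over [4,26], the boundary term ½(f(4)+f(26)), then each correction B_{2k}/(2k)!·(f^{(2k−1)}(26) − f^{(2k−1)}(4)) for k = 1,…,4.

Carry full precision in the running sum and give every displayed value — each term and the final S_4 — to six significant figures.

S_4 ≈ 0.00745964

∫_4^26 1/x^4 dx evaluates to 0.00518937.
Boundary: ½(f(4) + f(26)) = ½(0.00390625 + 2.18830e-06) = 0.00195422.
So far: 0.00714359.
Order-1 term: 1/12 · (-3.36661e-07 − (-0.00390625)) = 0.000325493.
Partial sum through k=1: 0.00746908.
Order-2 term: −1/720 · (-1.49406e-08 − (-0.00732422)) = -1.01725e-05.
Partial sum through k=2: 0.00745891.
Order-3 term: 1/30240 · (-1.23768e-09 − (-0.0256348)) = 8.47710e-07.
Partial sum through k=3: 0.00745976.
Order-4 term: −1/1209600 · (-1.64780e-10 − (-0.144196)) = -1.19209e-07.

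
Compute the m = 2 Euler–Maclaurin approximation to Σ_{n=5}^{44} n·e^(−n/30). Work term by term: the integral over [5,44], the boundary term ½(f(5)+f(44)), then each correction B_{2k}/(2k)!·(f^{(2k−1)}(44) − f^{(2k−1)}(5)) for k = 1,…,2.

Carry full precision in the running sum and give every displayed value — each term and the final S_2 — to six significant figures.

S_2 ≈ 383.791

∫_5^44 x·e^(−x/30) dx evaluates to 376.667.
Boundary: ½(f(5) + f(44)) = ½(4.23241 + 10.1505) = 7.19145.
So far: 383.858.
k=1: B_{2}/(2)! × [f^{(1)}(44) − f^{(1)}(5)] = 1/12 × (-0.107657 − 0.705401) = -0.0677549.
Running total after k=1: 383.791.
k=2: B_{4}/(4)! × [f^{(3)}(44) − f^{(3)}(5)] = −1/720 × (0.000393033 − 0.00266485) = 3.15530e-06.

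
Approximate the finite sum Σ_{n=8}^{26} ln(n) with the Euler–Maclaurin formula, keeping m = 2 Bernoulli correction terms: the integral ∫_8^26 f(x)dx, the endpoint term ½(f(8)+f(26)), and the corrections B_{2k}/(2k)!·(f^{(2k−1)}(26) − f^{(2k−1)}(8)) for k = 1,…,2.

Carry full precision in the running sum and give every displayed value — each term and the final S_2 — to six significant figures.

∫_8^26 ln(x) dx evaluates to 50.0750.
Boundary: ½(f(8) + f(26)) = ½(2.07944 + 3.25810) = 2.66877.
Integral + boundary = 52.7437.
Correction k=1: B_{2}/2! · (f^{(1)}(26) − f^{(1)}(8)) = 1/12 · (0.0384615 − 0.125000) = -0.00721154.
Partial sum through k=1: 52.7365.
Correction k=2: B_{4}/4! · (f^{(3)}(26) − f^{(3)}(8)) = −1/720 · (0.000113792 − 0.00390625) = 5.26730e-06.

S_2 ≈ 52.7365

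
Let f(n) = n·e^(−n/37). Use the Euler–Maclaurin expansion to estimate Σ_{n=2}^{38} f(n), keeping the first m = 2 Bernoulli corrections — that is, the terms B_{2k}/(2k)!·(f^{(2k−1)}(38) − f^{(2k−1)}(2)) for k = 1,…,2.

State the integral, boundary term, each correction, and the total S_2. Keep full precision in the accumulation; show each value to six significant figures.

∫_2^38 x·e^(−x/37) dx evaluates to 373.427.
Endpoint term: (f(2) + f(38))/2 = (1.89476 + 13.6067)/2 = 7.75071.
So far: 381.177.
Order-1 term: 1/12 · (-0.00967757 − 0.896171) = -0.0754874.
After k=1: 381.102.
Order-2 term: −1/720 · (0.000516043 − 0.00203867) = 2.11475e-06.

S_2 ≈ 381.102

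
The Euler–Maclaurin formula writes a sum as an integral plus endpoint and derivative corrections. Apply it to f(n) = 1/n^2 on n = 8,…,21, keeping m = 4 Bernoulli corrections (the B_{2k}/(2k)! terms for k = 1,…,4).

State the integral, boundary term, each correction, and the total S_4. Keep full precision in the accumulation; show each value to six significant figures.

S_4 ≈ 0.0866338

Integral: ∫_8^21 1/x^2 dx = 0.0773810.
Boundary: ½(f(8) + f(21)) = ½(0.0156250 + 0.00226757) = 0.00894629.
So far: 0.0863272.
k=1: B_{2}/(2)! × [f^{(1)}(21) − f^{(1)}(8)] = 1/12 × (-0.000215959 − (-0.00390625)) = 0.000307524.
Partial sum through k=1: 0.0866348.
k=2: B_{4}/(4)! × [f^{(3)}(21) − f^{(3)}(8)] = −1/720 × (-5.87645e-06 − (-0.000732422)) = -1.00909e-06.
Partial sum through k=2: 0.0866338.
k=3: B_{6}/(6)! × [f^{(5)}(21) − f^{(5)}(8)] = 1/30240 × (-3.99758e-07 − (-0.000343323)) = 1.13400e-08.
Partial sum through k=3: 0.0866338.
k=4: B_{8}/(8)! × [f^{(7)}(21) − f^{(7)}(8)] = −1/1209600 × (-5.07630e-08 − (-0.000300407)) = -2.48311e-10.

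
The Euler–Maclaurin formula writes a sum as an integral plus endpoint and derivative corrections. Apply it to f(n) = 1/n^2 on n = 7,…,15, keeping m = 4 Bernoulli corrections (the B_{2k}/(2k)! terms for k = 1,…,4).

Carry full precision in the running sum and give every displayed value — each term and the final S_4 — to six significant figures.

Integral: ∫_7^15 1/x^2 dx = 0.0761905.
Endpoint term: (f(7) + f(15))/2 = (0.0204082 + 0.00444444)/2 = 0.0124263.
So far: 0.0886168.
Order-1 term: 1/12 · (-0.000592593 − (-0.00583090)) = 0.000436526.
After k=1: 0.0890533.
Order-2 term: −1/720 · (-3.16049e-05 − (-0.00142798)) = -1.93940e-06.
After k=2: 0.0890514.
Order-3 term: 1/30240 · (-4.21399e-06 − (-0.000874271)) = 2.87717e-08.
After k=3: 0.0890514.
Order-4 term: −1/1209600 · (-1.04882e-06 − (-0.000999167)) = -8.25164e-10.

S_4 ≈ 0.0890514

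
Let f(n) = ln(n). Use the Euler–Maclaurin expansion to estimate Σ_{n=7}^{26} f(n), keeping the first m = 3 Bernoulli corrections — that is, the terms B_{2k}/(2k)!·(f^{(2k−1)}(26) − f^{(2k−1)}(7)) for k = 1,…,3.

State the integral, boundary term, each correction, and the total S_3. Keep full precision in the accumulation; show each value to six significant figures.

S_3 ≈ 54.6825

∫_7^26 ln(x) dx evaluates to 52.0891.
½[f(7) + f(26)] = ½[1.94591 + 3.25810] = 2.60200.
Integral + boundary = 54.6911.
Order-1 term: 1/12 · (0.0384615 − 0.142857) = -0.00869963.
Running total after k=1: 54.6824.
Order-2 term: −1/720 · (0.000113792 − 0.00583090) = 7.94043e-06.
Running total after k=2: 54.6825.
Order-3 term: 1/30240 · (2.01997e-06 − 0.00142798) = -4.71546e-08.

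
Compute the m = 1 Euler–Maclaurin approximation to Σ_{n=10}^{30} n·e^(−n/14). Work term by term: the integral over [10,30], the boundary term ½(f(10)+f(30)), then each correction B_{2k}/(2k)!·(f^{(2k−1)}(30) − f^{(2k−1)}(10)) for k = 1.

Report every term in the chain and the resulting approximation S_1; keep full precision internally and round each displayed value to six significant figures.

Integral: ∫_10^30 x·e^(−x/14) dx = 92.2174.
Endpoint term: (f(10) + f(30))/2 = (4.89542 + 3.51957)/2 = 4.20750.
Running total after boundary: 96.4249.
Order-1 term: 1/12 · (-0.134079 − 0.139869) = -0.0228290.

S_1 ≈ 96.4021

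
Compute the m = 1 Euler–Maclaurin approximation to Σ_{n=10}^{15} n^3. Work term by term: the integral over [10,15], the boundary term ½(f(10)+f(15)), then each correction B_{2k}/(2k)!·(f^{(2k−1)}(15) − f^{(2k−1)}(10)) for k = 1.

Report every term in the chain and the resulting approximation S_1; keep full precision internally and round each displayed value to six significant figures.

The integral term ∫_10^15 x^3 dx = 10156.2.
Boundary: ½(f(10) + f(15)) = ½(1000.00 + 3375.00) = 2187.50.
Integral + boundary = 12343.8.
Order-1 term: 1/12 · (675.000 − 300.000) = 31.2500.

S_1 ≈ 12375.0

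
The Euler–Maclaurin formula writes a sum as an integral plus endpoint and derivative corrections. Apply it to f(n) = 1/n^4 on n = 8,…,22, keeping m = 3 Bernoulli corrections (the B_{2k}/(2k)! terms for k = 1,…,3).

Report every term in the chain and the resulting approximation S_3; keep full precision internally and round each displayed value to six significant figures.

Integral: ∫_8^22 1/x^4 dx = 0.000619737.
Endpoint term: (f(8) + f(22))/2 = (0.000244141 + 4.26883e-06)/2 = 0.000124205.
Integral + boundary = 0.000743942.
Order-1 term: 1/12 · (-7.76152e-07 − (-0.000122070)) = 1.01078e-05.
Partial sum through k=1: 0.000754049.
Order-2 term: −1/720 · (-4.81086e-08 − (-5.72205e-05)) = -7.94060e-08.
Partial sum through k=2: 0.000753970.
Order-3 term: 1/30240 · (-5.56628e-09 − (-5.00679e-05)) = 1.65550e-09.

S_3 ≈ 0.000753972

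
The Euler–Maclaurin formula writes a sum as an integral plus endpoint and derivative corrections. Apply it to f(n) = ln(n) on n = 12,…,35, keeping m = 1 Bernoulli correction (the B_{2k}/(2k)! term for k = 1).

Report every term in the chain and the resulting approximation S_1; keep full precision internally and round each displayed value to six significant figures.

S_1 ≈ 74.6339

The integral term ∫_12^35 ln(x) dx = 71.6183.
Endpoint term: (f(12) + f(35))/2 = (2.48491 + 3.55535)/2 = 3.02013.
Integral + boundary = 74.6384.
k=1: B_{2}/(2)! × [f^{(1)}(35) − f^{(1)}(12)] = 1/12 × (0.0285714 − 0.0833333) = -0.00456349.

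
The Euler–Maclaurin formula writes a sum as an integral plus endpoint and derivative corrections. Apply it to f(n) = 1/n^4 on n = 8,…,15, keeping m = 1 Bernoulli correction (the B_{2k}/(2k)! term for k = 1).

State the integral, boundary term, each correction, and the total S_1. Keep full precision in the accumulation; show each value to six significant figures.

S_1 ≈ 0.000693957

Integral: ∫_8^15 1/x^4 dx = 0.000552276.
½[f(8) + f(15)] = ½[0.000244141 + 1.97531e-05] = 0.000131947.
Running total after boundary: 0.000684223.
Correction k=1: B_{2}/2! · (f^{(1)}(15) − f^{(1)}(8)) = 1/12 · (-5.26749e-06 − (-0.000122070)) = 9.73357e-06.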